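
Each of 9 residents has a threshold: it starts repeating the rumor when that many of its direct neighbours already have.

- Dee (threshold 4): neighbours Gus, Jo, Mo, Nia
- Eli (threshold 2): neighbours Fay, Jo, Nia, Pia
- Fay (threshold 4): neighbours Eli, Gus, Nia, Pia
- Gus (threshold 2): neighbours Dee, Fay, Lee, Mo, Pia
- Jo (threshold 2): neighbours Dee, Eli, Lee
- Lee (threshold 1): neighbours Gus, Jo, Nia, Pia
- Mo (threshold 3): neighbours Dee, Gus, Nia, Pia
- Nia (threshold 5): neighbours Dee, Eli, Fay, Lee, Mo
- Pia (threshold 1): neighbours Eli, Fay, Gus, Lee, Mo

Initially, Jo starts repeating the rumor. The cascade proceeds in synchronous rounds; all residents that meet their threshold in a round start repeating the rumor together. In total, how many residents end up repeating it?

Round 1 — Jo starts repeating the rumor (initial).
Round 2 — checking thresholds:
  Dee: 1 of 4 neighbours < 4, below threshold.
  Eli: 1 of 4 neighbours < 2, below threshold.
  Lee: 1 of 4 neighbours ≥ 1, starts repeating the rumor.
Round 3 — checking thresholds:
  Dee: 1 of 4 neighbours < 4, below threshold.
  Eli: 1 of 4 neighbours < 2, below threshold.
  Gus: 1 of 5 neighbours < 2, below threshold.
  Nia: 1 of 5 neighbours < 5, below threshold.
  Pia: 1 of 5 neighbours ≥ 1, starts repeating the rumor.
Round 4 — checking thresholds:
  Dee: 1 of 4 neighbours < 4, below threshold.
  Eli: 2 of 4 neighbours ≥ 2, starts repeating the rumor.
  Fay: 1 of 4 neighbours < 4, below threshold.
  Gus: 2 of 5 neighbours ≥ 2, starts repeating the rumor.
  Mo: 1 of 4 neighbours < 3, below threshold.
  Nia: 1 of 5 neighbours < 5, below threshold.
Round 5 — no new spreads; cascade stops.

5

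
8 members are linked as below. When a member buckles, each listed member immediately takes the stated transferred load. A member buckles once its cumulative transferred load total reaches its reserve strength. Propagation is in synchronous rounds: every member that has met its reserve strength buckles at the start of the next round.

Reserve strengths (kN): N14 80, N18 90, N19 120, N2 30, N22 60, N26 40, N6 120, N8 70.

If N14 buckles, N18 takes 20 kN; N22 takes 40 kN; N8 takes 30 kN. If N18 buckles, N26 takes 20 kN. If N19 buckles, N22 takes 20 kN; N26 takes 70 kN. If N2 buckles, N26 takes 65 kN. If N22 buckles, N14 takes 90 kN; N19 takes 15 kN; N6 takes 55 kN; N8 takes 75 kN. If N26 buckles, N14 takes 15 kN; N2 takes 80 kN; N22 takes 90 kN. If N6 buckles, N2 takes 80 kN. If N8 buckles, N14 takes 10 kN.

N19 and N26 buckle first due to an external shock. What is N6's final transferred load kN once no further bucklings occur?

55

Round 1 — N19, N26 buckle (initial).
  N14: +15 → 15 < 80
  N2: +80 → 80 ≥ 30
  N22: +20+90 → 110 ≥ 60
Round 2 — N2, N22 buckle.
  N14: +90 → 105 ≥ 80
  N6: +55 → 55 < 120
  N8: +75 → 75 ≥ 70
Round 3 — N14, N8 buckle.
  N18: +20 → 20 < 90
No further bucklings.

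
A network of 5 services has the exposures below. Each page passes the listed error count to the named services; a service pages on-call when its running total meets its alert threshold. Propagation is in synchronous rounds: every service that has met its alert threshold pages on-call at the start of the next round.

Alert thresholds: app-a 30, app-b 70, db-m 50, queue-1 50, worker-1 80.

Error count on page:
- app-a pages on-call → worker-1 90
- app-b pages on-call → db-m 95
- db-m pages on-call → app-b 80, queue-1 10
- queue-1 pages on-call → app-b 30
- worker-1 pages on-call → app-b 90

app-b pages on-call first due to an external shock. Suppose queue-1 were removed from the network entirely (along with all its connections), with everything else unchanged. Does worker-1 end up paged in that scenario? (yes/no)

no

With queue-1 removed:
Round 1 — app-b pages on-call (initial).
  db-m: +95 → 95 ≥ 50
Round 2 — db-m pages on-call.
No further pages.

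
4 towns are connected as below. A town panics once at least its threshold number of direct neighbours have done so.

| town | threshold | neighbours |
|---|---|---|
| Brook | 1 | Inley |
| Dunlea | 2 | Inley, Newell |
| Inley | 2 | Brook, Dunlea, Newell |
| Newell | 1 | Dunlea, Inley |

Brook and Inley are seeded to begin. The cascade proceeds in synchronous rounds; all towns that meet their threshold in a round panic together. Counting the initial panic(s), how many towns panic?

4

Round 1 — Brook, Inley panic (initial).
Round 2 — checking thresholds:
  Dunlea: 1 of 2 neighbours < 2, holds.
  Newell: 1 of 2 neighbours ≥ 1, panics.
Round 3 — checking thresholds:
  Dunlea: 2 of 2 neighbours ≥ 2, panics.
Round 4 — no new panics; cascade stops.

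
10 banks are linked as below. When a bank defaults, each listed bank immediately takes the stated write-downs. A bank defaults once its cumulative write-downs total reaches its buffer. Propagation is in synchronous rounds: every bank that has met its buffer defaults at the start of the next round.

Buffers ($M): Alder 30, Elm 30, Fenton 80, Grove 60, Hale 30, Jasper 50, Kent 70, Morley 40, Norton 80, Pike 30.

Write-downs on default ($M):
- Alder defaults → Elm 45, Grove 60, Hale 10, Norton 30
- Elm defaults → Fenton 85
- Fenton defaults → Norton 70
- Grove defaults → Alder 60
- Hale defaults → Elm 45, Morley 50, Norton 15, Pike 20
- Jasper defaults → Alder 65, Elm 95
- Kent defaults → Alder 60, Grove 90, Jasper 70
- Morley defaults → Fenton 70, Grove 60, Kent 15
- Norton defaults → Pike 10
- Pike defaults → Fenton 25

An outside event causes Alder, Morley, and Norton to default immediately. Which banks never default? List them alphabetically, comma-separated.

Hale, Jasper, Kent, Pike

Round 1 — Alder, Morley, Norton default (initial).
  Elm: +45 → 45 ≥ 30
  Fenton: +70 → 70 < 80
  Grove: +60+60 → 120 ≥ 60
  Hale: +10 → 10 < 30
  Kent: +15 → 15 < 70
  Pike: +10 → 10 < 30
Round 2 — Elm, Grove default.
  Fenton: +85 → 155 ≥ 80
Round 3 — Fenton defaults.
No further defaults.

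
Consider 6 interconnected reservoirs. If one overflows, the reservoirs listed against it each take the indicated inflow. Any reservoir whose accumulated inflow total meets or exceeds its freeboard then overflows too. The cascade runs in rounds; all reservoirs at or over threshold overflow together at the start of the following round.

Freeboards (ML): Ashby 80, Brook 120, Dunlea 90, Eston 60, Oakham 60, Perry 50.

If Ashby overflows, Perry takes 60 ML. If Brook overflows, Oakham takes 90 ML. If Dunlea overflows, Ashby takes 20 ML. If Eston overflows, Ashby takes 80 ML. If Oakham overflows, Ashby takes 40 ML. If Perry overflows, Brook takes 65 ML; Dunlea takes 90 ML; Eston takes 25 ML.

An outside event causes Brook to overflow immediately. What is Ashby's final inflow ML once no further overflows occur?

Round 1 — Brook overflows (initial).
  Oakham: +90 → 90 ≥ 60
Round 2 — Oakham overflows.
  Ashby: +40 → 40 < 80
No further overflows.

40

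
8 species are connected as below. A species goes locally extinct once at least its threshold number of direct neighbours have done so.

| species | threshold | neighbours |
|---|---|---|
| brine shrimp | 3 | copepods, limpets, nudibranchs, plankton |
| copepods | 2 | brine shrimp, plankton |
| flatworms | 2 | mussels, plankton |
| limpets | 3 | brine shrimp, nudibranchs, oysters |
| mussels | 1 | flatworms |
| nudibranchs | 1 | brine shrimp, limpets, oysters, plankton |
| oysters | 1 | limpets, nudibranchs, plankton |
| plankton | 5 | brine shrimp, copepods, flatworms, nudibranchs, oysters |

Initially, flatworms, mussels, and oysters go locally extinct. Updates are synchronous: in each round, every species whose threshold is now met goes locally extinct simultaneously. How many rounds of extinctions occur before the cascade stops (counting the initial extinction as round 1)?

Round 1 — flatworms, mussels, oysters go locally extinct (initial).
Round 2 — checking thresholds:
  limpets: 1 of 3 neighbours < 3, not yet.
  nudibranchs: 1 of 4 neighbours ≥ 1, goes locally extinct.
  plankton: 2 of 5 neighbours < 5, not yet.
Round 3 — no new extinctions; cascade stops.

2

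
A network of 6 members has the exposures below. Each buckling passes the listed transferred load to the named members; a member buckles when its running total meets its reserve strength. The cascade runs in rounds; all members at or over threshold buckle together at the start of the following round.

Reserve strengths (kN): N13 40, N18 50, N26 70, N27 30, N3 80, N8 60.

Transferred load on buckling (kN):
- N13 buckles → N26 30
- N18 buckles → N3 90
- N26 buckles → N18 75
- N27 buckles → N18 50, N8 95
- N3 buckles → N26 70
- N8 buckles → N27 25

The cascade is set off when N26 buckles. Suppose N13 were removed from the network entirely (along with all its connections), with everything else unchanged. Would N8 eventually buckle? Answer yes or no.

With N13 removed:
Round 1 — N26 buckles (initial).
  N18: +75 → 75 ≥ 50
Round 2 — N18 buckles.
  N3: +90 → 90 ≥ 80
Round 3 — N3 buckles.
No further bucklings.

no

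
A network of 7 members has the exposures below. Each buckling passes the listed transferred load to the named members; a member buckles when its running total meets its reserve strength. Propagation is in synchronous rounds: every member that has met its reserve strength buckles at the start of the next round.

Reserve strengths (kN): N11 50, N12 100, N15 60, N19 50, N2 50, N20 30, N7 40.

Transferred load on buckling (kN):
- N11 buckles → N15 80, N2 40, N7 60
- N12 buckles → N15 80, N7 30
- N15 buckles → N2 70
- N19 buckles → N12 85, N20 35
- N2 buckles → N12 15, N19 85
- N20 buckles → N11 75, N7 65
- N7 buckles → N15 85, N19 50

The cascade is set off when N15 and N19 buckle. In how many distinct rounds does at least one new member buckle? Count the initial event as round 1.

Round 1 — N15, N19 buckle (initial).
  N12: +85 → 85 < 100
  N2: +70 → 70 ≥ 50
  N20: +35 → 35 ≥ 30
Round 2 — N2, N20 buckle.
  N11: +75 → 75 ≥ 50
  N12: +15 → 100 ≥ 100
  N7: +65 → 65 ≥ 40
Round 3 — N11, N12, N7 buckle.
No further bucklings.

3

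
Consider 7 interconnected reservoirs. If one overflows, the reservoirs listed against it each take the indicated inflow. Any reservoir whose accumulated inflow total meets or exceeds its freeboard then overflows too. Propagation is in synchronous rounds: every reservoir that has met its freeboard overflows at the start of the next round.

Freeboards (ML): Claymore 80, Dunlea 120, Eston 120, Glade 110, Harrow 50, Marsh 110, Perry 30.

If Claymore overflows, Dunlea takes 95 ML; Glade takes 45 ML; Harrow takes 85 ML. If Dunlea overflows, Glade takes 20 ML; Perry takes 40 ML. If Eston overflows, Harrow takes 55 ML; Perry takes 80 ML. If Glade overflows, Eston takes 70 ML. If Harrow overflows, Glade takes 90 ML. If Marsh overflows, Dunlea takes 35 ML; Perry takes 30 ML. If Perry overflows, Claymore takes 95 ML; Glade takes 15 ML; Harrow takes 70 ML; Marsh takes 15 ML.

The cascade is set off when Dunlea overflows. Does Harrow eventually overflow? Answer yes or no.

Round 1 — Dunlea overflows (initial).
  Glade: +20 → 20 < 110
  Perry: +40 → 40 ≥ 30
Round 2 — Perry overflows.
  Claymore: +95 → 95 ≥ 80
  Glade: +15 → 35 < 110
  Harrow: +70 → 70 ≥ 50
  Marsh: +15 → 15 < 110
Round 3 — Claymore, Harrow overflow.
  Glade: +45+90 → 170 ≥ 110
Round 4 — Glade overflows.
  Eston: +70 → 70 < 120
No further overflows.

yes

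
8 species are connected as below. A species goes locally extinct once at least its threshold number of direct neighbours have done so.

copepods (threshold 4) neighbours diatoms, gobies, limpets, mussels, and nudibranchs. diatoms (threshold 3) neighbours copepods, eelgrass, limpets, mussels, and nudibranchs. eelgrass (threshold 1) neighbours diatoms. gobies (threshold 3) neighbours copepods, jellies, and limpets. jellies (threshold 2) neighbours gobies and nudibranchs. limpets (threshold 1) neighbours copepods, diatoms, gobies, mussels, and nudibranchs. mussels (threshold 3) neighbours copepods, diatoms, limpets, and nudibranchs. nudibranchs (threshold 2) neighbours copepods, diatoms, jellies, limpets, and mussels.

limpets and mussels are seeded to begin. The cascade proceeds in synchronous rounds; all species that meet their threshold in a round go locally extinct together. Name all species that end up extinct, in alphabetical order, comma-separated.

Round 1 — limpets, mussels go locally extinct (initial).
Round 2 — checking thresholds:
  copepods: 2 of 5 neighbours < 4, below threshold.
  diatoms: 2 of 5 neighbours < 3, below threshold.
  gobies: 1 of 3 neighbours < 3, below threshold.
  nudibranchs: 2 of 5 neighbours ≥ 2, goes locally extinct.
Round 3 — checking thresholds:
  copepods: 3 of 5 neighbours < 4, below threshold.
  diatoms: 3 of 5 neighbours ≥ 3, goes locally extinct.
  gobies: 1 of 3 neighbours < 3, below threshold.
  jellies: 1 of 2 neighbours < 2, below threshold.
Round 4 — checking thresholds:
  copepods: 4 of 5 neighbours ≥ 4, goes locally extinct.
  eelgrass: 1 of 1 neighbours ≥ 1, goes locally extinct.
  gobies: 1 of 3 neighbours < 3, below threshold.
  jellies: 1 of 2 neighbours < 2, below threshold.
Round 5 — no new extinctions; cascade stops.

copepods, diatoms, eelgrass, limpets, mussels, nudibranchs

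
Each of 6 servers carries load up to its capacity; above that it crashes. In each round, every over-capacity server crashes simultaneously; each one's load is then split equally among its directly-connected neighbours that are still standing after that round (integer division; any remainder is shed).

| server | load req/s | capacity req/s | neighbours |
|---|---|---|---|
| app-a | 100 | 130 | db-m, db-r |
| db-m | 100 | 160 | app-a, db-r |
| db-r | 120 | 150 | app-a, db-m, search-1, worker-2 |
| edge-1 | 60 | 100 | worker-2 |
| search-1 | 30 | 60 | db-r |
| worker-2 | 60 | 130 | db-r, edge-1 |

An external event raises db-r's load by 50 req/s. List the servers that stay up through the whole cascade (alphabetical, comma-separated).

Round 1 — db-r at 170 > 150. db-r crashes.
  db-r sheds 170 req/s to app-a, db-m, search-1, worker-2: 42 each (2 lost).
    app-a: 100+42 = 142 > 130
    db-m: 100+42 = 142 ≤ 160
    search-1: 30+42 = 72 > 60
    worker-2: 60+42 = 102 ≤ 130
Round 2 — app-a, search-1 crash.
  app-a sheds 142 req/s to db-m: 142 each.
    db-m: 142+142 = 284 > 160
  search-1 sheds 72 req/s: no online neighbours, lost.
Round 3 — db-m crashes.
  db-m sheds 284 req/s: no online neighbours, lost.
No further crashes.

edge-1, worker-2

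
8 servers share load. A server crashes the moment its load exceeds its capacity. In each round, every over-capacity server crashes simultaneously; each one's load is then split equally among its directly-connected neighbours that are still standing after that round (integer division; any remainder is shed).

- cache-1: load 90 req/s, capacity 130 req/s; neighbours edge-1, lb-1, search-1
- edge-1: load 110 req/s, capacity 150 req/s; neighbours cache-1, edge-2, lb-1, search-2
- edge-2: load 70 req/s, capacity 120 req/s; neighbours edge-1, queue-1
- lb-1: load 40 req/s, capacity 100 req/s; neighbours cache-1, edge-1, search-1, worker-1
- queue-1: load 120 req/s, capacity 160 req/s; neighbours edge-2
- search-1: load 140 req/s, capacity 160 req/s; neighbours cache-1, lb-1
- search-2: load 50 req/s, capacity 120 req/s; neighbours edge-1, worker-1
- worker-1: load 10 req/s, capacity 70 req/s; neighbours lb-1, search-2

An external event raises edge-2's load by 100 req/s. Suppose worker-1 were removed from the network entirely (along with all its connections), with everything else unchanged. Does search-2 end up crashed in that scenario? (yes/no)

With worker-1 removed:
Round 1 — edge-2 at 170 > 120. edge-2 crashes.
  edge-2 sheds 170 req/s to edge-1, queue-1: 85 each.
    edge-1: 110+85 = 195 > 150
    queue-1: 120+85 = 205 > 160
Round 2 — edge-1, queue-1 crash.
  edge-1 sheds 195 req/s to cache-1, lb-1, search-2: 65 each.
    cache-1: 90+65 = 155 > 130
    lb-1: 40+65 = 105 > 100
    search-2: 50+65 = 115 ≤ 120
  queue-1 sheds 205 req/s: no online neighbours, lost.
Round 3 — cache-1, lb-1 crash.
  cache-1 sheds 155 req/s to search-1: 155 each.
    search-1: 140+155 = 295 > 160
  lb-1 sheds 105 req/s to search-1: 105 each.
    search-1: 295+105 = 400 > 160
Round 4 — search-1 crashes.
  search-1 sheds 400 req/s: no online neighbours, lost.
No further crashes.

no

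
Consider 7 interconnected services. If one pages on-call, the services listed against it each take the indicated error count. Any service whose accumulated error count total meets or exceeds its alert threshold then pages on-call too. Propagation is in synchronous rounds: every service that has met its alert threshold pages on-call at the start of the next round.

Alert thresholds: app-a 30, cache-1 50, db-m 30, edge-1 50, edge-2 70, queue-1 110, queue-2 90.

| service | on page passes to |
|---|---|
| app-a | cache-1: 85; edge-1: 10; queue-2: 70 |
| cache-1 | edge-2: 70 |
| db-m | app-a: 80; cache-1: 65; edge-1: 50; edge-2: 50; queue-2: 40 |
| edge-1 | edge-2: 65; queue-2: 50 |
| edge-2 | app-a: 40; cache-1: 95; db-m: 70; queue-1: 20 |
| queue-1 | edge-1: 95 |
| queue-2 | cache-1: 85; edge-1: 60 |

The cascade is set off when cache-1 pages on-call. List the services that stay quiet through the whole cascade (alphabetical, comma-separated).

Round 1 — cache-1 pages on-call (initial).
  edge-2: +70 → 70 ≥ 70
Round 2 — edge-2 pages on-call.
  app-a: +40 → 40 ≥ 30
  db-m: +70 → 70 ≥ 30
  queue-1: +20 → 20 < 110
Round 3 — app-a, db-m page on-call.
  edge-1: +10+50 → 60 ≥ 50
  queue-2: +70+40 → 110 ≥ 90
Round 4 — edge-1, queue-2 page on-call.
No further pages.

queue-1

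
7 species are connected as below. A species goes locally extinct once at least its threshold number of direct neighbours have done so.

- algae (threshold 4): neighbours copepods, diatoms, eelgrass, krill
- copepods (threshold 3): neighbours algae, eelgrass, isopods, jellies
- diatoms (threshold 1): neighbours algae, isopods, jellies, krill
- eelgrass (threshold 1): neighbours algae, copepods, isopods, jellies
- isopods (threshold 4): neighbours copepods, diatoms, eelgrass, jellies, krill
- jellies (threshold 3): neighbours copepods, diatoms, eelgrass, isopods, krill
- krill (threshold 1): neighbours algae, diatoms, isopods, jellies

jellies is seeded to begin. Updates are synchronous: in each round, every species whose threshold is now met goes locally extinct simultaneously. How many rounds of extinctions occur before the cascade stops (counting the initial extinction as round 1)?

Round 1 — jellies goes locally extinct (initial).
Round 2 — checking thresholds:
  copepods: 1 of 4 neighbours < 3, not yet.
  diatoms: 1 of 4 neighbours ≥ 1, goes locally extinct.
  eelgrass: 1 of 4 neighbours ≥ 1, goes locally extinct.
  isopods: 1 of 5 neighbours < 4, not yet.
  krill: 1 of 4 neighbours ≥ 1, goes locally extinct.
Round 3 — checking thresholds:
  algae: 3 of 4 neighbours < 4, not yet.
  copepods: 2 of 4 neighbours < 3, not yet.
  isopods: 4 of 5 neighbours ≥ 4, goes locally extinct.
Round 4 — checking thresholds:
  algae: 3 of 4 neighbours < 4, not yet.
  copepods: 3 of 4 neighbours ≥ 3, goes locally extinct.
Round 5 — checking thresholds:
  algae: 4 of 4 neighbours ≥ 4, goes locally extinct.
Round 6 — no new extinctions; cascade stops.

5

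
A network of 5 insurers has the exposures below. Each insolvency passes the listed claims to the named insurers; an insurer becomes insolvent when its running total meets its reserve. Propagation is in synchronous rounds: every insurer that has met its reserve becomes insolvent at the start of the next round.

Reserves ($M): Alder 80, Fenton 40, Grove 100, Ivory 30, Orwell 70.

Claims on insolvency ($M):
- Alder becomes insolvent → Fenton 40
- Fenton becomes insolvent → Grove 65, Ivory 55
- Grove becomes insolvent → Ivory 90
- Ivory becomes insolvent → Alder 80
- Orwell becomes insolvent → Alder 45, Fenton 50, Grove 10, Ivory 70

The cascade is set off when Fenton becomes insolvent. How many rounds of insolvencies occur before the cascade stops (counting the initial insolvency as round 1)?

Round 1 — Fenton becomes insolvent (initial).
  Grove: +65 → 65 < 100
  Ivory: +55 → 55 ≥ 30
Round 2 — Ivory becomes insolvent.
  Alder: +80 → 80 ≥ 80
Round 3 — Alder becomes insolvent.
No further insolvencies.

3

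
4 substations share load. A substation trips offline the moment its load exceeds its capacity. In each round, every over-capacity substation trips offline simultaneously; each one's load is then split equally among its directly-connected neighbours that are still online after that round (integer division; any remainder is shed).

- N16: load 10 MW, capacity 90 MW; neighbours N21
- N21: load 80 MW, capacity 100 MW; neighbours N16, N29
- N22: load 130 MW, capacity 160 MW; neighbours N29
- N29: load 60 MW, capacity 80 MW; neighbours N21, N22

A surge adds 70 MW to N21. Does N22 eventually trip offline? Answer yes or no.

Round 1 — N21 at 150 > 100. N21 trips offline.
  N21 sheds 150 MW to N16, N29: 75 each.
    N16: 10+75 = 85 ≤ 90
    N29: 60+75 = 135 > 80
Round 2 — N29 trips offline.
  N29 sheds 135 MW to N22: 135 each.
    N22: 130+135 = 265 > 160
Round 3 — N22 trips offline.
  N22 sheds 265 MW: no online neighbours, lost.
No further trips.

yes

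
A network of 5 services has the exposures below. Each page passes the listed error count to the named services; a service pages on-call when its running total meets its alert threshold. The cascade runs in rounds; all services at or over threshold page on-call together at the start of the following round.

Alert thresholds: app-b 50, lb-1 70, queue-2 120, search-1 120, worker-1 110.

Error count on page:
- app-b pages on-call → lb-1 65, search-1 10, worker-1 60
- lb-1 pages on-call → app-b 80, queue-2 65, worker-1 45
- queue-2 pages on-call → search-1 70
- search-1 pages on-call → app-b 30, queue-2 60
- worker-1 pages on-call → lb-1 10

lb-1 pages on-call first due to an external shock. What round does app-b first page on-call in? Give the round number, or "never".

2

Round 1 — lb-1 pages on-call (initial).
  app-b: +80 → 80 ≥ 50
  queue-2: +65 → 65 < 120
  worker-1: +45 → 45 < 110
Round 2 — app-b pages on-call.
  search-1: +10 → 10 < 120
  worker-1: +60 → 105 < 110
No further pages.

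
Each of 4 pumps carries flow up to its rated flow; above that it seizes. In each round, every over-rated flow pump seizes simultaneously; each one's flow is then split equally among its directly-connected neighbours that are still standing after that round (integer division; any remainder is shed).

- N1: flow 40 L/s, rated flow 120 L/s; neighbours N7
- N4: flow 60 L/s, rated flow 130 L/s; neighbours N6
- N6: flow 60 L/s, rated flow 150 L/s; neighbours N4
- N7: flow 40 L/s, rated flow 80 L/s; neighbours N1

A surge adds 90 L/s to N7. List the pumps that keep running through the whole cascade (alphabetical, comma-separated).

Round 1 — N7 at 130 > 80. N7 seizes.
  N7 sheds 130 L/s to N1: 130 each.
    N1: 40+130 = 170 > 120
Round 2 — N1 seizes.
  N1 sheds 170 L/s: no online neighbours, lost.
No further seizures.

N4, N6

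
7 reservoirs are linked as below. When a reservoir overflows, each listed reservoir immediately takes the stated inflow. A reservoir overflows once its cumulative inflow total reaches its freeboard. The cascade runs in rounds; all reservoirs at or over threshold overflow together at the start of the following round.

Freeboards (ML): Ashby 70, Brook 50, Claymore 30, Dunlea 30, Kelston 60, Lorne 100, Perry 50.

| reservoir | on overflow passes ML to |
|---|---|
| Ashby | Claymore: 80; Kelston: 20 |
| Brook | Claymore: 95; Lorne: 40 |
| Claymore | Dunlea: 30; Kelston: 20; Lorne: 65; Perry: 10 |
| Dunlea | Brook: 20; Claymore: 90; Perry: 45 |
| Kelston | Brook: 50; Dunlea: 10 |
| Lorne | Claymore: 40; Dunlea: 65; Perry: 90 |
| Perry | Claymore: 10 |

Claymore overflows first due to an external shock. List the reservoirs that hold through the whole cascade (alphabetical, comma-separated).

Round 1 — Claymore overflows (initial).
  Dunlea: +30 → 30 ≥ 30
  Kelston: +20 → 20 < 60
  Lorne: +65 → 65 < 100
  Perry: +10 → 10 < 50
Round 2 — Dunlea overflows.
  Brook: +20 → 20 < 50
  Perry: +45 → 55 ≥ 50
Round 3 — Perry overflows.
No further overflows.

Ashby, Brook, Kelston, Lorne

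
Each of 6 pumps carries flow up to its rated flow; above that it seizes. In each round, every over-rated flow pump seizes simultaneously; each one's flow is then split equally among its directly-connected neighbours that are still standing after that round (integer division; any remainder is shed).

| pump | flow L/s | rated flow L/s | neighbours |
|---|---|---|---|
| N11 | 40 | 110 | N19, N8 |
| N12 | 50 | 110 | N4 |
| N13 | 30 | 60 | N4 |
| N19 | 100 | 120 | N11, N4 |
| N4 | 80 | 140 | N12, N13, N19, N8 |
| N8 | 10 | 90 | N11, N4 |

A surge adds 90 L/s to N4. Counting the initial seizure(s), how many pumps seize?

5

Round 1 — N4 at 170 > 140. N4 seizes.
  N4 sheds 170 L/s to N12, N13, N19, N8: 42 each (2 lost).
    N12: 50+42 = 92 ≤ 110
    N13: 30+42 = 72 > 60
    N19: 100+42 = 142 > 120
    N8: 10+42 = 52 ≤ 90
Round 2 — N13, N19 seize.
  N13 sheds 72 L/s: no online neighbours, lost.
  N19 sheds 142 L/s to N11: 142 each.
    N11: 40+142 = 182 > 110
Round 3 — N11 seizes.
  N11 sheds 182 L/s to N8: 182 each.
    N8: 52+182 = 234 > 90
Round 4 — N8 seizes.
  N8 sheds 234 L/s: no online neighbours, lost.
No further seizures.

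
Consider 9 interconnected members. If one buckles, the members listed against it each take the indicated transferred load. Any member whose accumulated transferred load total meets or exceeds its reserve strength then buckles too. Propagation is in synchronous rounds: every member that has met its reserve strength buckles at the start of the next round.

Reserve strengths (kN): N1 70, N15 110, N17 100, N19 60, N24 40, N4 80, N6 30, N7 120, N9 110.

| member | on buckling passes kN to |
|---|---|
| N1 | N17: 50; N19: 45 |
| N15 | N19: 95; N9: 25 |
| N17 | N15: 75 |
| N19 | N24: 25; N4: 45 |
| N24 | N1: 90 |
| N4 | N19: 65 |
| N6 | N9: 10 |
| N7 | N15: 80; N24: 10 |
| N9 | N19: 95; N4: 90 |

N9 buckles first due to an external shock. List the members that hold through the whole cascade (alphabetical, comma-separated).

Round 1 — N9 buckles (initial).
  N19: +95 → 95 ≥ 60
  N4: +90 → 90 ≥ 80
Round 2 — N19, N4 buckle.
  N24: +25 → 25 < 40
No further bucklings.

N1, N15, N17, N24, N6, N7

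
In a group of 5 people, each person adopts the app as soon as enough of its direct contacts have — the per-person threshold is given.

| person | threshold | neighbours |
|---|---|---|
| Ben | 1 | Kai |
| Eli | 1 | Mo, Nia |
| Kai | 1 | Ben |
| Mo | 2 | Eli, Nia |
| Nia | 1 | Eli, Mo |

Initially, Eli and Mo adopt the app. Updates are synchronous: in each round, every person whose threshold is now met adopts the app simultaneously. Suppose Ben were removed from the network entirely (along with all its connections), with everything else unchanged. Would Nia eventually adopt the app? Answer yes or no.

yes

With Ben removed:
Round 1 — Eli, Mo adopt the app (initial).
Round 2 — checking thresholds:
  Nia: 2 of 2 neighbours ≥ 1, adopts the app.
Round 3 — no new adoptions; cascade stops.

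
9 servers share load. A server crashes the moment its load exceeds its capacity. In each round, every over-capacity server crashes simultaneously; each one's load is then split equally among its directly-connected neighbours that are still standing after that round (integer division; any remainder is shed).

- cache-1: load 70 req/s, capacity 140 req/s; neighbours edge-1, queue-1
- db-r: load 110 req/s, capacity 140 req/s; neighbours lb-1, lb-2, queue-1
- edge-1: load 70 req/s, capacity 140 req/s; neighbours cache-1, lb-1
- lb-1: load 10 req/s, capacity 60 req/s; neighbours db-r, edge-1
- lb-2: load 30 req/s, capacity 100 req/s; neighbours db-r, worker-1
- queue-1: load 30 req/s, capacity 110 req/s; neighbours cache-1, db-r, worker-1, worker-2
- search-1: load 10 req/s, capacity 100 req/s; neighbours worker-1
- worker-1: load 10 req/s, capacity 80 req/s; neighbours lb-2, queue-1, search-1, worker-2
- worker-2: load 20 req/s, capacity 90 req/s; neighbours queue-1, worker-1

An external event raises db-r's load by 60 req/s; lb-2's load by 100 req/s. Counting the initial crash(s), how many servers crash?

8

Round 1 — db-r at 170 > 140; lb-2 at 130 > 100. db-r, lb-2 crash.
  db-r sheds 170 req/s to lb-1, queue-1: 85 each.
    lb-1: 10+85 = 95 > 60
    queue-1: 30+85 = 115 > 110
  lb-2 sheds 130 req/s to worker-1: 130 each.
    worker-1: 10+130 = 140 > 80
Round 2 — lb-1, queue-1, worker-1 crash.
  lb-1 sheds 95 req/s to edge-1: 95 each.
    edge-1: 70+95 = 165 > 140
  queue-1 sheds 115 req/s to cache-1, worker-2: 57 each (1 lost).
    cache-1: 70+57 = 127 ≤ 140
    worker-2: 20+57 = 77 ≤ 90
  worker-1 sheds 140 req/s to search-1, worker-2: 70 each.
    search-1: 10+70 = 80 ≤ 100
    worker-2: 77+70 = 147 > 90
Round 3 — edge-1, worker-2 crash.
  edge-1 sheds 165 req/s to cache-1: 165 each.
    cache-1: 127+165 = 292 > 140
  worker-2 sheds 147 req/s: no online neighbours, lost.
Round 4 — cache-1 crashes.
  cache-1 sheds 292 req/s: no online neighbours, lost.
No further crashes.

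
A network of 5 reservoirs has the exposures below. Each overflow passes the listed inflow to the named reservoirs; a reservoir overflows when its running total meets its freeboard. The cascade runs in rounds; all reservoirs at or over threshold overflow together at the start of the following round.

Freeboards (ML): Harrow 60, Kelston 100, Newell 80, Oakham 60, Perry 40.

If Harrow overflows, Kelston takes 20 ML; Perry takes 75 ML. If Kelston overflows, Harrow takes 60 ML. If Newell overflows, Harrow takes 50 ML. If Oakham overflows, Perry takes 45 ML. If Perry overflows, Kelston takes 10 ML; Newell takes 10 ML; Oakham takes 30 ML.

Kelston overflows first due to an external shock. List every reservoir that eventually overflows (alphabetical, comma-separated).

Round 1 — Kelston overflows (initial).
  Harrow: +60 → 60 ≥ 60
Round 2 — Harrow overflows.
  Perry: +75 → 75 ≥ 40
Round 3 — Perry overflows.
  Newell: +10 → 10 < 80
  Oakham: +30 → 30 < 60
No further overflows.

Harrow, Kelston, Perry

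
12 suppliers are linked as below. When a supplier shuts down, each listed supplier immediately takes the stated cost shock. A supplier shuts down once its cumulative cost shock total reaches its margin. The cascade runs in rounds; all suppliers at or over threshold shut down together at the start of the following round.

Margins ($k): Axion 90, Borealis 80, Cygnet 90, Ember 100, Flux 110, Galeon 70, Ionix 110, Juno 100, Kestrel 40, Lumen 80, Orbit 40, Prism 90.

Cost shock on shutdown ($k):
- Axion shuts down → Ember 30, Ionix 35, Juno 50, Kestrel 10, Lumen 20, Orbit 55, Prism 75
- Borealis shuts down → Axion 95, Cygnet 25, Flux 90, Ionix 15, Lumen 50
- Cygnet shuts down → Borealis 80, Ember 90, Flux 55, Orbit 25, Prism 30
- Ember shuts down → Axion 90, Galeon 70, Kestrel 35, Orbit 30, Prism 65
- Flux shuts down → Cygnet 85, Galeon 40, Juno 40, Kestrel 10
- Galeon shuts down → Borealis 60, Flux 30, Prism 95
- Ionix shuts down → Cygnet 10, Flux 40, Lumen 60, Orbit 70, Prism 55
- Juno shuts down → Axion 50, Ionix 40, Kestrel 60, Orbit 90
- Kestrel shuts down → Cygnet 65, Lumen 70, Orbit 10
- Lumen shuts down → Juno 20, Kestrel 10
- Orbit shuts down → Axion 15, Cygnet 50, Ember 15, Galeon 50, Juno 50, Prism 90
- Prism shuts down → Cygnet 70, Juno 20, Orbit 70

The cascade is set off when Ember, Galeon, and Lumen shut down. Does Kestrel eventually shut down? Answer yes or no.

Round 1 — Ember, Galeon, Lumen shut down (initial).
  Axion: +90 → 90 ≥ 90
  Borealis: +60 → 60 < 80
  Flux: +30 → 30 < 110
  Juno: +20 → 20 < 100
  Kestrel: +35+10 → 45 ≥ 40
  Orbit: +30 → 30 < 40
  Prism: +65+95 → 160 ≥ 90
Round 2 — Axion, Kestrel, Prism shut down.
  Cygnet: +65+70 → 135 ≥ 90
  Ionix: +35 → 35 < 110
  Juno: +50+20 → 90 < 100
  Orbit: +55+10+70 → 165 ≥ 40
Round 3 — Cygnet, Orbit shut down.
  Borealis: +80 → 140 ≥ 80
  Flux: +55 → 85 < 110
  Juno: +50 → 140 ≥ 100
Round 4 — Borealis, Juno shut down.
  Flux: +90 → 175 ≥ 110
  Ionix: +15+40 → 90 < 110
Round 5 — Flux shuts down.
No further shutdowns.

yes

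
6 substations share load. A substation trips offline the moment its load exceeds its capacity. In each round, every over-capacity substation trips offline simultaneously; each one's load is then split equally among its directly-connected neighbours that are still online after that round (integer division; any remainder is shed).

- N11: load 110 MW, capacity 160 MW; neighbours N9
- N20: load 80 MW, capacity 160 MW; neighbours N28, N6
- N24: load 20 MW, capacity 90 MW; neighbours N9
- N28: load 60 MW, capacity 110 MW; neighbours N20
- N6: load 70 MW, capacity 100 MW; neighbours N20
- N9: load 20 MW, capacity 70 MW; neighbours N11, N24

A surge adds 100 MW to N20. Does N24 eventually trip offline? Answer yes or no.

Round 1 — N20 at 180 > 160. N20 trips offline.
  N20 sheds 180 MW to N28, N6: 90 each.
    N28: 60+90 = 150 > 110
    N6: 70+90 = 160 > 100
Round 2 — N28, N6 trip offline.
  N28 sheds 150 MW: no online neighbours, lost.
  N6 sheds 160 MW: no online neighbours, lost.
No further trips.

no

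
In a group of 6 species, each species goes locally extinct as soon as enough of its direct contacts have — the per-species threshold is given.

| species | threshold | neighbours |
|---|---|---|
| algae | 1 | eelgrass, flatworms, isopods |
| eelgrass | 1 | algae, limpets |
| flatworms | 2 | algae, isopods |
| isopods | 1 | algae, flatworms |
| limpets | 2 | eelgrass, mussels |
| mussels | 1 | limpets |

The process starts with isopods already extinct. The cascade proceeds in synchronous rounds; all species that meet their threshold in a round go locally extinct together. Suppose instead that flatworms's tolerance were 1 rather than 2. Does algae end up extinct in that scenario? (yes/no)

With flatworms's tolerance at 1:
Round 1 — isopods goes locally extinct (initial).
Round 2 — checking thresholds:
  algae: 1 of 3 neighbours ≥ 1, goes locally extinct.
  flatworms: 1 of 2 neighbours ≥ 1, goes locally extinct.
Round 3 — checking thresholds:
  eelgrass: 1 of 2 neighbours ≥ 1, goes locally extinct.
Round 4 — no new extinctions; cascade stops.

yes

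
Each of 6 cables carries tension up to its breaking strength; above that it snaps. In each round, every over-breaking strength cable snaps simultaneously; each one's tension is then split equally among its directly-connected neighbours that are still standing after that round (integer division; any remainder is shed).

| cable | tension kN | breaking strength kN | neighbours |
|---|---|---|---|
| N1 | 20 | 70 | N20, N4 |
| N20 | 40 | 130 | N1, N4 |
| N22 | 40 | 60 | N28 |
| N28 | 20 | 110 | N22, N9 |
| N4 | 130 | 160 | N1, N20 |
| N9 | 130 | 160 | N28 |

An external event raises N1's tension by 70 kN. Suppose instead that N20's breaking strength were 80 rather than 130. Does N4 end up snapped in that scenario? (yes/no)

yes

With N20's breaking strength at 80:
Round 1 — N1 at 90 > 70. N1 snaps.
  N1 sheds 90 kN to N20, N4: 45 each.
    N20: 40+45 = 85 > 80
    N4: 130+45 = 175 > 160
Round 2 — N20, N4 snap.
  N20 sheds 85 kN: no online neighbours, lost.
  N4 sheds 175 kN: no online neighbours, lost.
No further breaks.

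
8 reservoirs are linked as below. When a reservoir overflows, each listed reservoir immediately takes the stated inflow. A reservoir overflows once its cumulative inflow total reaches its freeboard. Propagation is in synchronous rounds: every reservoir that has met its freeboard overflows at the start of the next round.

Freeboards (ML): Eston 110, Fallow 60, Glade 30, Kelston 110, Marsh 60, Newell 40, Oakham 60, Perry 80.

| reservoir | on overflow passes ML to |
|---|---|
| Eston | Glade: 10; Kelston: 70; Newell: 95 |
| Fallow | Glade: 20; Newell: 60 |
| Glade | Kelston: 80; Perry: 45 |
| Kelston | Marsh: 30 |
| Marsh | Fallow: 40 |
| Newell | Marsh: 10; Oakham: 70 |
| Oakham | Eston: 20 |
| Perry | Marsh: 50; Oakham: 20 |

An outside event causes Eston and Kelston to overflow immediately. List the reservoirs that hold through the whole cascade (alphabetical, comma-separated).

Round 1 — Eston, Kelston overflow (initial).
  Glade: +10 → 10 < 30
  Marsh: +30 → 30 < 60
  Newell: +95 → 95 ≥ 40
Round 2 — Newell overflows.
  Marsh: +10 → 40 < 60
  Oakham: +70 → 70 ≥ 60
Round 3 — Oakham overflows.
No further overflows.

Fallow, Glade, Marsh, Perry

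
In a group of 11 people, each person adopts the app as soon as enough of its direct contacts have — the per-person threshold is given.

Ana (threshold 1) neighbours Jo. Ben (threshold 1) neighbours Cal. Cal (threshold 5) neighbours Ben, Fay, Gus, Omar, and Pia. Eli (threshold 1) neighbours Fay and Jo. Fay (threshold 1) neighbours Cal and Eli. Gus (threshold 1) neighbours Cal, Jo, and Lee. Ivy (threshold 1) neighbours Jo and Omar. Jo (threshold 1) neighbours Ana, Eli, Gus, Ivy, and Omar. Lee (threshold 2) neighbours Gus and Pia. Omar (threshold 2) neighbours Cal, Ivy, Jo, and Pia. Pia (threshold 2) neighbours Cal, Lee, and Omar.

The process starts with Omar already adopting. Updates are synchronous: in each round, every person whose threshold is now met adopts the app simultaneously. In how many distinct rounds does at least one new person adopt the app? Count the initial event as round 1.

Round 1 — Omar adopts the app (initial).
Round 2 — checking thresholds:
  Cal: 1 of 5 neighbours < 5, not yet.
  Ivy: 1 of 2 neighbours ≥ 1, adopts the app.
  Jo: 1 of 5 neighbours ≥ 1, adopts the app.
  Pia: 1 of 3 neighbours < 2, not yet.
Round 3 — checking thresholds:
  Ana: 1 of 1 neighbours ≥ 1, adopts the app.
  Cal: 1 of 5 neighbours < 5, not yet.
  Eli: 1 of 2 neighbours ≥ 1, adopts the app.
  Gus: 1 of 3 neighbours ≥ 1, adopts the app.
  Pia: 1 of 3 neighbours < 2, not yet.
Round 4 — checking thresholds:
  Cal: 2 of 5 neighbours < 5, not yet.
  Fay: 1 of 2 neighbours ≥ 1, adopts the app.
  Lee: 1 of 2 neighbours < 2, not yet.
  Pia: 1 of 3 neighbours < 2, not yet.
Round 5 — no new adoptions; cascade stops.

4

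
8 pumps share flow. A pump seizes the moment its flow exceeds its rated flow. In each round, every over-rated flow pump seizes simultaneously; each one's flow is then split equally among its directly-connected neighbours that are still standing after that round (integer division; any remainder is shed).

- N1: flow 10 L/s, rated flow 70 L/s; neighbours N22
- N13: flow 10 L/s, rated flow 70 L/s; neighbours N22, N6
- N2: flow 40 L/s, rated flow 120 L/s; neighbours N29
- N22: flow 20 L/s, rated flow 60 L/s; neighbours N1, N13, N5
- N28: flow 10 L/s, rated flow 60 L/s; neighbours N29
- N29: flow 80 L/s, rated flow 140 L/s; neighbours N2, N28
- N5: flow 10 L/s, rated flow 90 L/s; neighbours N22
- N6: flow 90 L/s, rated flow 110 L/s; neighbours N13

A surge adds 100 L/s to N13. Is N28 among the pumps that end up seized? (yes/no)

no

Round 1 — N13 at 110 > 70. N13 seizes.
  N13 sheds 110 L/s to N22, N6: 55 each.
    N22: 20+55 = 75 > 60
    N6: 90+55 = 145 > 110
Round 2 — N22, N6 seize.
  N22 sheds 75 L/s to N1, N5: 37 each (1 lost).
    N1: 10+37 = 47 ≤ 70
    N5: 10+37 = 47 ≤ 90
  N6 sheds 145 L/s: no online neighbours, lost.
No further seizures.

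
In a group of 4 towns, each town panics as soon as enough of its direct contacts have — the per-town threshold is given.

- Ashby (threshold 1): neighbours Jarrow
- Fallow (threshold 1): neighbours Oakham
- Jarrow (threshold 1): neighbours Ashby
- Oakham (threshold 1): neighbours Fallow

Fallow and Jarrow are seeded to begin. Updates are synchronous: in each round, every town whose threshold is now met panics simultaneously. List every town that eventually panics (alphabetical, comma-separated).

Round 1 — Fallow, Jarrow panic (initial).
Round 2 — checking thresholds:
  Ashby: 1 of 1 neighbours ≥ 1, panics.
  Oakham: 1 of 1 neighbours ≥ 1, panics.
Round 3 — no new panics; cascade stops.

Ashby, Fallow, Jarrow, Oakham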